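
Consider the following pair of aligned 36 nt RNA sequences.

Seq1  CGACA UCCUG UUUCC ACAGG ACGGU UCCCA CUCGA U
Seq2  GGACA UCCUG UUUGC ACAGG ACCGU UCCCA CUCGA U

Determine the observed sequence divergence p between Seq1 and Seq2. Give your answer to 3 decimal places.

0.083

The sequences differ at positions 1 (C/G), 14 (C/G), 23 (G/C).
There are 3 differences over 36 sites, so p = 3/36 = 0.083.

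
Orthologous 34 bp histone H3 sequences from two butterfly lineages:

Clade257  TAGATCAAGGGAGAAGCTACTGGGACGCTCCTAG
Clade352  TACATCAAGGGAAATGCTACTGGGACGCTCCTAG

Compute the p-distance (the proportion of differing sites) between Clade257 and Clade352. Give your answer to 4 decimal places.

0.0882

Mismatches occur at site 3 (G↔C), site 13 (G↔A), site 15 (A↔T).
There are 3 differences over 34 sites, so p = 3/34 = 0.0882.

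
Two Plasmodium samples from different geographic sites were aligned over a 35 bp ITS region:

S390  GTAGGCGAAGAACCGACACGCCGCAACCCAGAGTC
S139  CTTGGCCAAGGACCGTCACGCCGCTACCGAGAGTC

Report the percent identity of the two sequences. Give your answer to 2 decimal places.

80.00%

Mismatches occur at site 1 (G/C), site 3 (A/T), site 7 (G/C), site 11 (A/G), site 16 (A/T), site 25 (A/T), site 29 (C/G).
28 of the 35 sites match, so the percent identity is 28/35 × 100 = 80.00%.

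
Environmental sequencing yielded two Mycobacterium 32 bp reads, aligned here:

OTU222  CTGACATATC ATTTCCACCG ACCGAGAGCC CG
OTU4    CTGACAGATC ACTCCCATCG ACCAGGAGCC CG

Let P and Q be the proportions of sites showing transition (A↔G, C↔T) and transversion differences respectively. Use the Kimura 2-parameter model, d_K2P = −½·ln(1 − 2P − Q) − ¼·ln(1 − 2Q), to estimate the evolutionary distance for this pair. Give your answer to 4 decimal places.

Differing sites — 7:T/G (Tv); 12:T/C (Ti); 14:T/C (Ti); 18:C/T (Ti); 24:G/A (Ti); 25:A/G (Ti).
Of the 6 differences, 5 transitions and 1 transversion over 32 sites: P = 5/32 = 0.156250, Q = 1/32 = 0.031250.
d = −0.5·ln(0.656250) − 0.25·ln(0.937500) = −0.5·(-0.421213) − 0.25·(-0.064539) = 0.2267.

0.2267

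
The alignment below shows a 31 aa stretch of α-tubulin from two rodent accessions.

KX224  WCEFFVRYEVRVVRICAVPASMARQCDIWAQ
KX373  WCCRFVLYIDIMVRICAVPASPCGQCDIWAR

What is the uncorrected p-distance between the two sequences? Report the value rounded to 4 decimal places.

0.3548

Mismatches occur at site 3 (E↔C), site 4 (F↔R), site 7 (R↔L), site 9 (E↔I), site 10 (V↔D), site 11 (R↔I), site 12 (V↔M), site 22 (M↔P), site 23 (A↔C), site 24 (R↔G), site 31 (Q↔R).
There are 11 differences over 31 sites, so p = 11/31 = 0.3548.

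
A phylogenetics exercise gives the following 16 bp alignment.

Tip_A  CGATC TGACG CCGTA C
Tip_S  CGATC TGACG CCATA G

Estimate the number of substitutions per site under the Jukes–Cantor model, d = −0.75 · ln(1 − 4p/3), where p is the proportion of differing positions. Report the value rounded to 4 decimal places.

The sequences differ at positions 13 (G/A), 16 (C/G).
p = 2/16 = 0.125000.
d = −0.75 · ln(1 − (4/3)·0.125000) = −0.75 · ln(0.833333) = −0.75 · (-0.182322) = 0.1367.

0.1367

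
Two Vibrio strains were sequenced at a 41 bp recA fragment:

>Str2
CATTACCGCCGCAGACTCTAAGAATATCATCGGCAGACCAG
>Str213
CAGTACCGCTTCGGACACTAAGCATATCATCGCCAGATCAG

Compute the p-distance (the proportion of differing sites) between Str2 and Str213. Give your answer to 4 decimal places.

0.1951

The sequences differ at positions 3 (T/G), 10 (C/T), 11 (G/T), 13 (A/G), 17 (T/A), 23 (A/C), 33 (G/C), 38 (C/T).
There are 8 differences over 41 sites, so p = 8/41 = 0.1951.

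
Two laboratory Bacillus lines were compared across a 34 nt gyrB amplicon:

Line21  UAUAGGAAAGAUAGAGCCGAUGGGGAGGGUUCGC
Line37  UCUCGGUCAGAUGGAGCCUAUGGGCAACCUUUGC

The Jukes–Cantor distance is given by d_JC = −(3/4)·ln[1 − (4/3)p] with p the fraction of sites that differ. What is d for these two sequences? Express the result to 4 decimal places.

Differing sites — 2:A/C; 4:A/C; 7:A/U; 8:A/C; 13:A/G; 19:G/U; 25:G/C; 27:G/A; 28:G/C; 29:G/C; 32:C/U.
p = 11/34 = 0.323529.
d = −0.75 · ln(1 − (4/3)·0.323529) = −0.75 · ln(0.568628) = −0.75 · (-0.564529) = 0.4234.

0.4234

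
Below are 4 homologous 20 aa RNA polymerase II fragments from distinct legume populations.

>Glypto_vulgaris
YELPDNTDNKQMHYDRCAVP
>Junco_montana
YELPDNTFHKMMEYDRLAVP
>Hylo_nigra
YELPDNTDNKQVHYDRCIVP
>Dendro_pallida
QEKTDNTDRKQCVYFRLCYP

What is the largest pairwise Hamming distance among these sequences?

Pairwise Hamming distances:
  Glypto_vulgaris vs Junco_montana: 5
  Glypto_vulgaris vs Hylo_nigra: 2
  Glypto_vulgaris vs Dendro_pallida: 10
  Junco_montana vs Hylo_nigra: 7
  Junco_montana vs Dendro_pallida: 11
  Hylo_nigra vs Dendro_pallida: 10
The largest is 11, between Junco_montana and Dendro_pallida.

11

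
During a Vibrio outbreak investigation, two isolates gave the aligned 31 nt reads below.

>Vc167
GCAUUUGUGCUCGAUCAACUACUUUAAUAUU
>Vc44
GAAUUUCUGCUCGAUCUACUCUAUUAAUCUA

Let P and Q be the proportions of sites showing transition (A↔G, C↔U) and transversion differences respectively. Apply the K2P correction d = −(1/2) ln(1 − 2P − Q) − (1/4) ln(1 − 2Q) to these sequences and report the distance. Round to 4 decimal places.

0.3217

The sequences differ at positions 2 (C/A, transversion), 7 (G/C, transversion), 17 (A/U, transversion), 21 (A/C, transversion), 22 (C/U, transition), 23 (U/A, transversion), 29 (A/C, transversion), 31 (U/A, transversion).
Of the 8 differences, 1 transition and 7 transversions over 31 sites: P = 1/31 = 0.032258, Q = 7/31 = 0.225806.
d = −0.5·ln(0.709678) − 0.25·ln(0.548388) = −0.5·(-0.342944) − 0.25·(-0.600772) = 0.3217.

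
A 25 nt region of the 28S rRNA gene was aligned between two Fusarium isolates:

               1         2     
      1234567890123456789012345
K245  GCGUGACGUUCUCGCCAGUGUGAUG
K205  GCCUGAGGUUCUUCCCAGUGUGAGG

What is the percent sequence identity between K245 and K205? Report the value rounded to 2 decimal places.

The sequences differ at positions 3 (G/C), 7 (C/G), 13 (C/U), 14 (G/C), 24 (U/G).
20 of the 25 sites match, so the percent identity is 20/25 × 100 = 80.00%.

80.00%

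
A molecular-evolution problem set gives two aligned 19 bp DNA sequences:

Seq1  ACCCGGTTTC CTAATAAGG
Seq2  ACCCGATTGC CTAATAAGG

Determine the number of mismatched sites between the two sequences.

2

Differing sites — 6:G/A; 9:T/G.
That gives 2 mismatches out of 19 aligned sites, so the Hamming distance is 2.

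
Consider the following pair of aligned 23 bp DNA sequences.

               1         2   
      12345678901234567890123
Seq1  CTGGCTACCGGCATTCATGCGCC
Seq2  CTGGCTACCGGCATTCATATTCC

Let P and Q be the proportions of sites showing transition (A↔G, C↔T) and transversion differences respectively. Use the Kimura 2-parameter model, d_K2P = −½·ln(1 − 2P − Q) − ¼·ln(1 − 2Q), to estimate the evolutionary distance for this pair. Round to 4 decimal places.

0.1453

Differing sites — 19:G/A (Ti); 20:C/T (Ti); 21:G/T (Tv).
Of the 3 differences, 2 transitions and 1 transversion over 23 sites: P = 2/23 = 0.086957, Q = 1/23 = 0.043478.
d = −0.5·ln(0.782608) − 0.25·ln(0.913044) = −0.5·(-0.245123) − 0.25·(-0.090971) = 0.1453.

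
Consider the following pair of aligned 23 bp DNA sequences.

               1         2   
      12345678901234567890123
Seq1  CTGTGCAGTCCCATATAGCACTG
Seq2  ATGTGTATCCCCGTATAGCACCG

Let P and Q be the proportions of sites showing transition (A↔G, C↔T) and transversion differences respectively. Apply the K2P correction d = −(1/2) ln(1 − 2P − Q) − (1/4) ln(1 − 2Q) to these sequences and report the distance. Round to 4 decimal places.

Differing sites — 1:C/A (Tv); 6:C/T (Ti); 8:G/T (Tv); 9:T/C (Ti); 13:A/G (Ti); 22:T/C (Ti).
Of the 6 differences, 4 transitions and 2 transversions over 23 sites: P = 4/23 = 0.173913, Q = 2/23 = 0.086957.
d = −0.5·ln(0.565217) − 0.25·ln(0.826086) = −0.5·(-0.570546) − 0.25·(-0.191056) = 0.3330.

0.3330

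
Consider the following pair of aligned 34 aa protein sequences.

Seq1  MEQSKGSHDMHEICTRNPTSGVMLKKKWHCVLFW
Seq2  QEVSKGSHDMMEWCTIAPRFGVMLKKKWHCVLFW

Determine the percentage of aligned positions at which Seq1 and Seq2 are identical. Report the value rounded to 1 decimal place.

Differing sites — 1:M/Q; 3:Q/V; 11:H/M; 13:I/W; 16:R/I; 17:N/A; 19:T/R; 20:S/F.
26 of the 34 sites match, so the percent identity is 26/34 × 100 = 76.5%.

76.5%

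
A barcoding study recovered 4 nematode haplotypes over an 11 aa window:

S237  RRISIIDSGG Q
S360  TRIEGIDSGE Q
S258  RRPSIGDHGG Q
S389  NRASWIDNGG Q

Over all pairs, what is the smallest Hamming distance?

Pairwise Hamming distances:
  S237 vs S360: 4
  S237 vs S258: 3
  S237 vs S389: 4
  S360 vs S258: 7
  S360 vs S389: 6
  S258 vs S389: 5
The smallest is 3, between S237 and S258.

3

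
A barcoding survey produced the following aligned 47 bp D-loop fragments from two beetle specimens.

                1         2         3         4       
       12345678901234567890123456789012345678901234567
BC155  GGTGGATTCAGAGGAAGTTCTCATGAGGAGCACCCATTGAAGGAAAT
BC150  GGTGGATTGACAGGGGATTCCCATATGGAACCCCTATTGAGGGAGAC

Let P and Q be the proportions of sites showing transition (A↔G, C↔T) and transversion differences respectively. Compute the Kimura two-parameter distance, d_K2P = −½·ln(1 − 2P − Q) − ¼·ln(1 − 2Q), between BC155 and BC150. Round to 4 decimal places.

0.4040

Differing sites — 9:C/G (Tv); 11:G/C (Tv); 15:A/G (Ti); 16:A/G (Ti); 17:G/A (Ti); 21:T/C (Ti); 25:G/A (Ti); 26:A/T (Tv); 30:G/A (Ti); 32:A/C (Tv); 35:C/T (Ti); 41:A/G (Ti); 45:A/G (Ti); 47:T/C (Ti).
Of the 14 differences, 10 transitions and 4 transversions over 47 sites: P = 10/47 = 0.212766, Q = 4/47 = 0.085106.
d = −0.5·ln(0.489362) − 0.25·ln(0.829788) = −0.5·(-0.714653) − 0.25·(-0.186585) = 0.4040.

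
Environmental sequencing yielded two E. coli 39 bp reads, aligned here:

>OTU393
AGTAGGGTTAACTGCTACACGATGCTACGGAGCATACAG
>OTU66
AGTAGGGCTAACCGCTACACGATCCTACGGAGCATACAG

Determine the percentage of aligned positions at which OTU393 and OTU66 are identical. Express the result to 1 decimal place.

Differing sites — 8:T/C; 13:T/C; 24:G/C.
36 of the 39 sites match, so the percent identity is 36/39 × 100 = 92.3%.

92.3%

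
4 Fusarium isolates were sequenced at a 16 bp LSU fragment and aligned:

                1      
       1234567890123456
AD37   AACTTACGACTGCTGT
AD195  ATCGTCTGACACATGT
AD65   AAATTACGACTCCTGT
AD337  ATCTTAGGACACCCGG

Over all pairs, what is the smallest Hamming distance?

2

Pairwise Hamming distances:
  AD37 vs AD195: 7
  AD37 vs AD65: 2
  AD37 vs AD337: 6
  AD195 vs AD65: 7
  AD195 vs AD337: 6
  AD65 vs AD337: 6
The smallest is 2, between AD37 and AD65.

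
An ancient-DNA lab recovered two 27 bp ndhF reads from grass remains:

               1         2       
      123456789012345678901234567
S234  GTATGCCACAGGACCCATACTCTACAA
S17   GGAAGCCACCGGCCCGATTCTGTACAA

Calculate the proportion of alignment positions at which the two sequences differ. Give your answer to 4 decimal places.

0.2593

Differing sites — 2:T/G; 4:T/A; 10:A/C; 13:A/C; 16:C/G; 19:A/T; 22:C/G.
There are 7 differences over 27 sites, so p = 7/27 = 0.2593.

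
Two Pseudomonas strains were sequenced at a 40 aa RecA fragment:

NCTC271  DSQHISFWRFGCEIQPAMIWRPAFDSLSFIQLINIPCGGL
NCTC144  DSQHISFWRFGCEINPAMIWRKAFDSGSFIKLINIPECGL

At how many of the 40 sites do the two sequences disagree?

6

The sequences differ at positions 15 (Q/N), 22 (P/K), 27 (L/G), 31 (Q/K), 37 (C/E), 38 (G/C).
That gives 6 mismatches out of 40 aligned sites, so the Hamming distance is 6.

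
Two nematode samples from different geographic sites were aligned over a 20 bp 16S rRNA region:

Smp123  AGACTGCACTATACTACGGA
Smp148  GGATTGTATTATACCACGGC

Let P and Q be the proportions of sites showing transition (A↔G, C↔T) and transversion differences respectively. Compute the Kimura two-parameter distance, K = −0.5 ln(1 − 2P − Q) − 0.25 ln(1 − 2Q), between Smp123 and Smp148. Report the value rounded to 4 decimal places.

0.4256

Differing sites — 1:A/G (Ti); 4:C/T (Ti); 7:C/T (Ti); 9:C/T (Ti); 15:T/C (Ti); 20:A/C (Tv).
Of the 6 differences, 5 transitions and 1 transversion over 20 sites: P = 5/20 = 0.250000, Q = 1/20 = 0.050000.
d = −0.5·ln(0.450000) − 0.25·ln(0.900000) = −0.5·(-0.798508) − 0.25·(-0.105361) = 0.4256.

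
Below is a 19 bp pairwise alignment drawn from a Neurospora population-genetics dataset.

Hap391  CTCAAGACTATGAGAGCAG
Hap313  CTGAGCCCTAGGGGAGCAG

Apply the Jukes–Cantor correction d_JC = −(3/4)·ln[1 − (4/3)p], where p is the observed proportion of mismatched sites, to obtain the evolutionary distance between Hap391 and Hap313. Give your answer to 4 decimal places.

0.4099

Mismatches occur at site 3 (C/G), site 5 (A/G), site 6 (G/C), site 7 (A/C), site 11 (T/G), site 13 (A/G).
p = 6/19 = 0.315789.
d = −0.75 · ln(1 − (4/3)·0.315789) = −0.75 · ln(0.578948) = −0.75 · (-0.546543) = 0.4099.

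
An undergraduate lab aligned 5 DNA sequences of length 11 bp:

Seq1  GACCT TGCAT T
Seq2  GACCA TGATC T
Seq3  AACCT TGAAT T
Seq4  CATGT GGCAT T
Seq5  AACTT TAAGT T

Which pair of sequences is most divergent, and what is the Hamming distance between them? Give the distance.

8

Pairwise Hamming distances:
  Seq1 vs Seq2: 4
  Seq1 vs Seq3: 2
  Seq1 vs Seq4: 4
  Seq1 vs Seq5: 5
  Seq2 vs Seq3: 4
  Seq2 vs Seq4: 8
  Seq2 vs Seq5: 6
  Seq3 vs Seq4: 5
  Seq3 vs Seq5: 3
  Seq4 vs Seq5: 7
The largest is 8, between Seq2 and Seq4.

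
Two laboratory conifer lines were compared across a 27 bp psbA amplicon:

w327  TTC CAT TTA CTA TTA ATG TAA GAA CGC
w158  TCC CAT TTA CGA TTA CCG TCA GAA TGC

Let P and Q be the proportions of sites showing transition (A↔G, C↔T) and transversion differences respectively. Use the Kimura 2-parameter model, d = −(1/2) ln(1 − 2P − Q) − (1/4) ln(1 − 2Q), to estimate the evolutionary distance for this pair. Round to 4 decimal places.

0.2656

Mismatches occur at site 2 (T↔C, transition), site 11 (T↔G, transversion), site 16 (A↔C, transversion), site 17 (T↔C, transition), site 20 (A↔C, transversion), site 25 (C↔T, transition).
Of the 6 differences, 3 transitions and 3 transversions over 27 sites: P = 3/27 = 0.111111, Q = 3/27 = 0.111111.
d = −0.5·ln(0.666667) − 0.25·ln(0.777778) = −0.5·(-0.405465) − 0.25·(-0.251314) = 0.2656.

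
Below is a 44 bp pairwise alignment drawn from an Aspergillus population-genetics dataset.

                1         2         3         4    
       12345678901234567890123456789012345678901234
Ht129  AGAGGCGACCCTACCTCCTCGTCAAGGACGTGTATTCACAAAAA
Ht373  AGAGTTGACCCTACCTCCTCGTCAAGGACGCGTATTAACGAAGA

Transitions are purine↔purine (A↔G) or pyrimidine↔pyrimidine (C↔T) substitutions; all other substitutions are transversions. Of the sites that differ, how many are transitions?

The sequences differ at positions 5 (G/T, transversion), 6 (C/T, transition), 31 (T/C, transition), 37 (C/A, transversion), 40 (A/G, transition), 43 (A/G, transition).
Of the 6 differences, 4 transitions and 2 transversions, so the answer is 4.

4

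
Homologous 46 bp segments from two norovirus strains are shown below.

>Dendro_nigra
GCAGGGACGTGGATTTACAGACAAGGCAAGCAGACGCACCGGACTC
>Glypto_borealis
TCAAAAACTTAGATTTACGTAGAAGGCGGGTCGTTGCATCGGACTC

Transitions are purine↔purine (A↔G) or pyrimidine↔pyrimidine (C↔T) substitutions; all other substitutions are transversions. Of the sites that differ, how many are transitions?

Mismatches occur at site 1 (G↔T, transversion), site 4 (G↔A, transition), site 5 (G↔A, transition), site 6 (G↔A, transition), site 9 (G↔T, transversion), site 11 (G↔A, transition), site 19 (A↔G, transition), site 20 (G↔T, transversion), site 22 (C↔G, transversion), site 28 (A↔G, transition), site 29 (A↔G, transition), site 31 (C↔T, transition), site 32 (A↔C, transversion), site 34 (A↔T, transversion), site 35 (C↔T, transition), site 39 (C↔T, transition).
Of the 16 differences, 10 transitions and 6 transversions, so the answer is 10.

10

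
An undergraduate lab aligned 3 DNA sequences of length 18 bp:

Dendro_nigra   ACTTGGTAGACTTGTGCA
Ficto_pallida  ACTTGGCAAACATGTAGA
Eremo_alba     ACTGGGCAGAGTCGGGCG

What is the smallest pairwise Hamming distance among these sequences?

Pairwise Hamming distances:
  Dendro_nigra vs Ficto_pallida: 5
  Dendro_nigra vs Eremo_alba: 6
  Ficto_pallida vs Eremo_alba: 9
The smallest is 5, between Dendro_nigra and Ficto_pallida.

5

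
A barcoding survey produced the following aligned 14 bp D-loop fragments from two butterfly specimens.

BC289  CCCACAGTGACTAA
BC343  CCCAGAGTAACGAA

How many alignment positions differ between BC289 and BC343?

Mismatches occur at site 5 (C/G), site 9 (G/A), site 12 (T/G).
That gives 3 mismatches out of 14 aligned sites, so the Hamming distance is 3.

3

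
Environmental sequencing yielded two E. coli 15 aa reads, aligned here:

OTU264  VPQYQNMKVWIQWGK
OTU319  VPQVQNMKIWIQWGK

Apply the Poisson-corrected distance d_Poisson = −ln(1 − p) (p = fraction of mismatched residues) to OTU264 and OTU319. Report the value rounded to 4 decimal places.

The sequences differ at positions 4 (Y/V), 9 (V/I).
p = 2/15 = 0.133333.
d = −ln(1 − 0.133333) = −ln(0.866667) = 0.1431.

0.1431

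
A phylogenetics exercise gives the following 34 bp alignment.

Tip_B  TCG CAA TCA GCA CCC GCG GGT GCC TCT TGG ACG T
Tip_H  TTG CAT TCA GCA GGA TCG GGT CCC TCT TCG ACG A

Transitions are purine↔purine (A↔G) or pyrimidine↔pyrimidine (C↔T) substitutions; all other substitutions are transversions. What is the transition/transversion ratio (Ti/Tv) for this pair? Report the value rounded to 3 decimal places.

0.125

The sequences differ at positions 2 (C/T, transition), 6 (A/T, transversion), 13 (C/G, transversion), 14 (C/G, transversion), 15 (C/A, transversion), 16 (G/T, transversion), 22 (G/C, transversion), 29 (G/C, transversion), 34 (T/A, transversion).
Of the 9 differences, 1 transition and 8 transversions, so Ti/Tv = 1/8 = 0.125.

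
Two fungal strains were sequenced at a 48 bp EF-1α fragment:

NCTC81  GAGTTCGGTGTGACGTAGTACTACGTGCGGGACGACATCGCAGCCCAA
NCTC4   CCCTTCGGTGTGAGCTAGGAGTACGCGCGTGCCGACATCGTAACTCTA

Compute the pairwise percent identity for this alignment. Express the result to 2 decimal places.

Mismatches occur at site 1 (G/C), site 2 (A/C), site 3 (G/C), site 14 (C/G), site 15 (G/C), site 19 (T/G), site 21 (C/G), site 26 (T/C), site 30 (G/T), site 32 (A/C), site 41 (C/T), site 43 (G/A), site 45 (C/T), site 47 (A/T).
34 of the 48 sites match, so the percent identity is 34/48 × 100 = 70.83%.

70.83%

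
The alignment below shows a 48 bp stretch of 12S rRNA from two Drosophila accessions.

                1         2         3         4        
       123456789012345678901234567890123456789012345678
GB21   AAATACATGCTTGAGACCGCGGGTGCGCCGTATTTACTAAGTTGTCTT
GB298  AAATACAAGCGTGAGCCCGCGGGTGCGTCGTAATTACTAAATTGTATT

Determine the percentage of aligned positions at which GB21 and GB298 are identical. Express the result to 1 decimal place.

Differing sites — 8:T/A; 11:T/G; 16:A/C; 28:C/T; 33:T/A; 41:G/A; 46:C/A.
41 of the 48 sites match, so the percent identity is 41/48 × 100 = 85.4%.

85.4%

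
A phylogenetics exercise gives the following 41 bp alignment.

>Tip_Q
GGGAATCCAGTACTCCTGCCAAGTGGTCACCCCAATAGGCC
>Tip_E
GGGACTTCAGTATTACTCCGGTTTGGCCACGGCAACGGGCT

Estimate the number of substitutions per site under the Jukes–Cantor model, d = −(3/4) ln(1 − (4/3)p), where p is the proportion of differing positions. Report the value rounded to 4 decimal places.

Mismatches occur at site 5 (A/C), site 7 (C/T), site 13 (C/T), site 15 (C/A), site 18 (G/C), site 20 (C/G), site 21 (A/G), site 22 (A/T), site 23 (G/T), site 27 (T/C), site 31 (C/G), site 32 (C/G), site 36 (T/C), site 37 (A/G), site 41 (C/T).
p = 15/41 = 0.365854.
d = −0.75 · ln(1 − (4/3)·0.365854) = −0.75 · ln(0.512195) = −0.75 · (-0.669050) = 0.5018.

0.5018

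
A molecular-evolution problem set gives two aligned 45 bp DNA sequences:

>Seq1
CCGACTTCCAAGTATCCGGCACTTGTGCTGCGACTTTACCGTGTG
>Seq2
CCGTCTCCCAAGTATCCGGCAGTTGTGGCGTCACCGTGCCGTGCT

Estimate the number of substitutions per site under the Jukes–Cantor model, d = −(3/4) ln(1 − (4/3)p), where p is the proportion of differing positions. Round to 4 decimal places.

0.3295

The sequences differ at positions 4 (A/T), 7 (T/C), 22 (C/G), 28 (C/G), 29 (T/C), 31 (C/T), 32 (G/C), 35 (T/C), 36 (T/G), 38 (A/G), 44 (T/C), 45 (G/T).
p = 12/45 = 0.266667.
d = −0.75 · ln(1 − (4/3)·0.266667) = −0.75 · ln(0.644444) = −0.75 · (-0.439367) = 0.3295.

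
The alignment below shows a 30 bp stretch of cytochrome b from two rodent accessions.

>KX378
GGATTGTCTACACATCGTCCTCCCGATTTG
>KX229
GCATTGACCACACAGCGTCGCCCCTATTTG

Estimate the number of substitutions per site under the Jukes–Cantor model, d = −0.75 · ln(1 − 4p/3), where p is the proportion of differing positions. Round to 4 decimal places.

0.2795

The sequences differ at positions 2 (G/C), 7 (T/A), 9 (T/C), 15 (T/G), 20 (C/G), 21 (T/C), 25 (G/T).
p = 7/30 = 0.233333.
d = −0.75 · ln(1 − (4/3)·0.233333) = −0.75 · ln(0.688889) = −0.75 · (-0.372675) = 0.2795.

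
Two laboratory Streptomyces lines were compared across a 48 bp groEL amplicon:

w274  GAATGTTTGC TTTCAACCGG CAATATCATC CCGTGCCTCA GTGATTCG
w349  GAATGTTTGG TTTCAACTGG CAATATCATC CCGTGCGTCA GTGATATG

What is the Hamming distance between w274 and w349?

Mismatches occur at site 10 (C→G), site 18 (C→T), site 37 (C→G), site 46 (T→A), site 47 (C→T).
That gives 5 mismatches out of 48 aligned sites, so the Hamming distance is 5.

5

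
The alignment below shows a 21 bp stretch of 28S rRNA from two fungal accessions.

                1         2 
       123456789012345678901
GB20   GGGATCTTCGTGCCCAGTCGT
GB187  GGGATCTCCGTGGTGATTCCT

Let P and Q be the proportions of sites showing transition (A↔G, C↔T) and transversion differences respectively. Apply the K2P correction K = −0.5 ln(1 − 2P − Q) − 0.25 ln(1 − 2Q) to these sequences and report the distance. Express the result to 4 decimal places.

Differing sites — 8:T/C (Ti); 13:C/G (Tv); 14:C/T (Ti); 15:C/G (Tv); 17:G/T (Tv); 20:G/C (Tv).
Of the 6 differences, 2 transitions and 4 transversions over 21 sites: P = 2/21 = 0.095238, Q = 4/21 = 0.190476.
d = −0.5·ln(0.619048) − 0.25·ln(0.619048) = −0.5·(-0.479572) − 0.25·(-0.479572) = 0.3597.

0.3597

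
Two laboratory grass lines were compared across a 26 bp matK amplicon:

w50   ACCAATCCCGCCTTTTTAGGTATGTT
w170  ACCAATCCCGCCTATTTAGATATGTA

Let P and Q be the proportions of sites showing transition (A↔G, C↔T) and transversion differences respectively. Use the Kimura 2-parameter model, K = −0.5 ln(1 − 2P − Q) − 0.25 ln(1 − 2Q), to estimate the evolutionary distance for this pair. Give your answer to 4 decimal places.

The sequences differ at positions 14 (T/A, transversion), 20 (G/A, transition), 26 (T/A, transversion).
Of the 3 differences, 1 transition and 2 transversions over 26 sites: P = 1/26 = 0.038462, Q = 2/26 = 0.076923.
d = −0.5·ln(0.846153) − 0.25·ln(0.846154) = −0.5·(-0.167055) − 0.25·(-0.167054) = 0.1253.

0.1253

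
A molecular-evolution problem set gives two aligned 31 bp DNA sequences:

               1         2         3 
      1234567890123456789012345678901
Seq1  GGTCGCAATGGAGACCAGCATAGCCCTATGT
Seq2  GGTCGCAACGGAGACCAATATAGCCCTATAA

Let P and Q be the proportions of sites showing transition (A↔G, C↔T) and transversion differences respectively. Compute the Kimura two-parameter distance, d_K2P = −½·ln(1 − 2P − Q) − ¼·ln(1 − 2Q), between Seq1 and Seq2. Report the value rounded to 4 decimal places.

Differing sites — 9:T/C (Ti); 18:G/A (Ti); 19:C/T (Ti); 30:G/A (Ti); 31:T/A (Tv).
Of the 5 differences, 4 transitions and 1 transversion over 31 sites: P = 4/31 = 0.129032, Q = 1/31 = 0.032258.
d = −0.5·ln(0.709678) − 0.25·ln(0.935484) = −0.5·(-0.342944) − 0.25·(-0.066691) = 0.1881.

0.1881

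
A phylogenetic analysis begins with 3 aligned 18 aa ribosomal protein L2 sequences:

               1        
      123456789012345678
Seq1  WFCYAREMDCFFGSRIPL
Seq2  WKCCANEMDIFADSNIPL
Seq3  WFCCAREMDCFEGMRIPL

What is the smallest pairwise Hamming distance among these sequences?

Pairwise Hamming distances:
  Seq1 vs Seq2: 7
  Seq1 vs Seq3: 3
  Seq2 vs Seq3: 7
The smallest is 3, between Seq1 and Seq3.

3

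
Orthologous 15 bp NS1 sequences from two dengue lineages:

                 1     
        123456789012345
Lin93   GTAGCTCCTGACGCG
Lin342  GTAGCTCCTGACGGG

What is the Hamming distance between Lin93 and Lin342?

1

The sequences differ at position 14 (C/G).
That gives 1 mismatch out of 15 aligned sites, so the Hamming distance is 1.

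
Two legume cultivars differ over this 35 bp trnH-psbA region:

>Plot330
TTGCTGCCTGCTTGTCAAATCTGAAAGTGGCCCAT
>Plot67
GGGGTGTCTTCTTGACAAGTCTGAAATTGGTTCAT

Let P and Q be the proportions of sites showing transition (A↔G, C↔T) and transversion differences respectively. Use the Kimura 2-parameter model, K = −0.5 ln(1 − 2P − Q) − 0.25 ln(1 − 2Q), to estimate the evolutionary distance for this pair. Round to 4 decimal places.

The sequences differ at positions 1 (T/G, transversion), 2 (T/G, transversion), 4 (C/G, transversion), 7 (C/T, transition), 10 (G/T, transversion), 15 (T/A, transversion), 19 (A/G, transition), 27 (G/T, transversion), 31 (C/T, transition), 32 (C/T, transition).
Of the 10 differences, 4 transitions and 6 transversions over 35 sites: P = 4/35 = 0.114286, Q = 6/35 = 0.171429.
d = −0.5·ln(0.599999) − 0.25·ln(0.657142) = −0.5·(-0.510827) − 0.25·(-0.419855) = 0.3604.

0.3604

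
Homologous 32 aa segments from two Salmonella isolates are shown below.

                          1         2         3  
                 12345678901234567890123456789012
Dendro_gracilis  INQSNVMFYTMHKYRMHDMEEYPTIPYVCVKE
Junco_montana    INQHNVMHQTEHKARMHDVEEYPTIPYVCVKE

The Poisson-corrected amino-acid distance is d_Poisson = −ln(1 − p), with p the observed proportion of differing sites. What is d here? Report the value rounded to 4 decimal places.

Mismatches occur at site 4 (S/H), site 8 (F/H), site 9 (Y/Q), site 11 (M/E), site 14 (Y/A), site 19 (M/V).
p = 6/32 = 0.187500.
d = −ln(1 − 0.187500) = −ln(0.812500) = 0.2076.

0.2076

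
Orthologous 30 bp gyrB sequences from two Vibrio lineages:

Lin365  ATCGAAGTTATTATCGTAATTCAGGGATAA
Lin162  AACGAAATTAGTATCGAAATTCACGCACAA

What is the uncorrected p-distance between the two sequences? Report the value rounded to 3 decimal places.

0.233

Differing sites — 2:T/A; 7:G/A; 11:T/G; 17:T/A; 24:G/C; 26:G/C; 28:T/C.
There are 7 differences over 30 sites, so p = 7/30 = 0.233.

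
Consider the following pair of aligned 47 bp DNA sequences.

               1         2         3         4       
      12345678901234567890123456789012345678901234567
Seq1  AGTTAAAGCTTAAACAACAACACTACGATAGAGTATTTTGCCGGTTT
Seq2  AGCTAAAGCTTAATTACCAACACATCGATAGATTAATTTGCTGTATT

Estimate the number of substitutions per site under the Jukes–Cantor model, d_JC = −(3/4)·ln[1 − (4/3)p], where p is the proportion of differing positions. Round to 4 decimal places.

Differing sites — 3:T/C; 14:A/T; 15:C/T; 17:A/C; 24:T/A; 25:A/T; 33:G/T; 36:T/A; 42:C/T; 44:G/T; 45:T/A.
p = 11/47 = 0.234043.
d = −0.75 · ln(1 − (4/3)·0.234043) = −0.75 · ln(0.687943) = −0.75 · (-0.374049) = 0.2805.

0.2805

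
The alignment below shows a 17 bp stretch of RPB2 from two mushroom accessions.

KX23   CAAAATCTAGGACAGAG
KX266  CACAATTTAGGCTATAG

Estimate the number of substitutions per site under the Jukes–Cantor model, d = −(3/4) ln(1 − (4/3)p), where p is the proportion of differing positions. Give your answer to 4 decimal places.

Mismatches occur at site 3 (A↔C), site 7 (C↔T), site 12 (A↔C), site 13 (C↔T), site 15 (G↔T).
p = 5/17 = 0.294118.
d = −0.75 · ln(1 − (4/3)·0.294118) = −0.75 · ln(0.607843) = −0.75 · (-0.497839) = 0.3734.

0.3734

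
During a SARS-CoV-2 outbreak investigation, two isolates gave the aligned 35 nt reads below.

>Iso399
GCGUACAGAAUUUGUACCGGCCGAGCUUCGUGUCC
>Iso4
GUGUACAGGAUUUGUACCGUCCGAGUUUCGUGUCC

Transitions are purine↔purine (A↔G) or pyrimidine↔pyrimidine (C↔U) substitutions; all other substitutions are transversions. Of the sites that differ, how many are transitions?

Mismatches occur at site 2 (C↔U, transition), site 9 (A↔G, transition), site 20 (G↔U, transversion), site 26 (C↔U, transition).
Of the 4 differences, 3 transitions and 1 transversion, so the answer is 3.

3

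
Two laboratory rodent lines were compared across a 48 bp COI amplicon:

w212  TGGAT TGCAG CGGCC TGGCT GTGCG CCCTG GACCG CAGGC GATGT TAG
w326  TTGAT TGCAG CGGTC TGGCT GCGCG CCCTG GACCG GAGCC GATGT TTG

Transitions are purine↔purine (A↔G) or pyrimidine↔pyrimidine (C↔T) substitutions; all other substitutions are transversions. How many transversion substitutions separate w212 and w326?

Mismatches occur at site 2 (G/T, transversion), site 14 (C/T, transition), site 22 (T/C, transition), site 36 (C/G, transversion), site 39 (G/C, transversion), site 47 (A/T, transversion).
Of the 6 differences, 2 transitions and 4 transversions, so the answer is 4.

4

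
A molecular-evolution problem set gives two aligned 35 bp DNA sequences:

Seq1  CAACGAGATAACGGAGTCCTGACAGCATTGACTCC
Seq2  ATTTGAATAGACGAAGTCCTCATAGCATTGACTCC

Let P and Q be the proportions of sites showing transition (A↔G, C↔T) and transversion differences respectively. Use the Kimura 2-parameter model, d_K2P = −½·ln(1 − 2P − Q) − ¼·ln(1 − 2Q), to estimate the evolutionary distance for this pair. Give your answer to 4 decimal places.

The sequences differ at positions 1 (C/A, transversion), 2 (A/T, transversion), 3 (A/T, transversion), 4 (C/T, transition), 7 (G/A, transition), 8 (A/T, transversion), 9 (T/A, transversion), 10 (A/G, transition), 14 (G/A, transition), 21 (G/C, transversion), 23 (C/T, transition).
Of the 11 differences, 5 transitions and 6 transversions over 35 sites: P = 5/35 = 0.142857, Q = 6/35 = 0.171429.
d = −0.5·ln(0.542857) − 0.25·ln(0.657142) = −0.5·(-0.610909) − 0.25·(-0.419855) = 0.4104.

0.4104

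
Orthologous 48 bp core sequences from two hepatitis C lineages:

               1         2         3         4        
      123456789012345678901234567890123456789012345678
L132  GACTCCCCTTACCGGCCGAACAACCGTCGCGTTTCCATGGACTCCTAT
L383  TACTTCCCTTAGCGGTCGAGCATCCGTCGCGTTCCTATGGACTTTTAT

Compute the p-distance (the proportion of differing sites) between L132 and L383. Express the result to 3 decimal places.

0.208

Differing sites — 1:G/T; 5:C/T; 12:C/G; 16:C/T; 20:A/G; 23:A/T; 34:T/C; 36:C/T; 44:C/T; 45:C/T.
There are 10 differences over 48 sites, so p = 10/48 = 0.208.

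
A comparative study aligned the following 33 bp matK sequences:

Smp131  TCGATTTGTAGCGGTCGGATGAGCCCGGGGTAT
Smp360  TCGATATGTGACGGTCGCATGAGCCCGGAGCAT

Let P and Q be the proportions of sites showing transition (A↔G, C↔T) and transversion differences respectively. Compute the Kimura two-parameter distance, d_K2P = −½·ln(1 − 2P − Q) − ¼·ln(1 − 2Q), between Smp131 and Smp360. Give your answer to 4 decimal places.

0.2128

Mismatches occur at site 6 (T/A, transversion), site 10 (A/G, transition), site 11 (G/A, transition), site 18 (G/C, transversion), site 29 (G/A, transition), site 31 (T/C, transition).
Of the 6 differences, 4 transitions and 2 transversions over 33 sites: P = 4/33 = 0.121212, Q = 2/33 = 0.060606.
d = −0.5·ln(0.696970) − 0.25·ln(0.878788) = −0.5·(-0.361013) − 0.25·(-0.129212) = 0.2128.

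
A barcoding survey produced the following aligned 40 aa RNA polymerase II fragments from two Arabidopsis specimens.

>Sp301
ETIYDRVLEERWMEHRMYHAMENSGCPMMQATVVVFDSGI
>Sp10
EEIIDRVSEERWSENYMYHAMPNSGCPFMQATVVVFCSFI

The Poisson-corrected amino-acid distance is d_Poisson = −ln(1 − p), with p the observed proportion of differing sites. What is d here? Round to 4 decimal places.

Mismatches occur at site 2 (T/E), site 4 (Y/I), site 8 (L/S), site 13 (M/S), site 15 (H/N), site 16 (R/Y), site 22 (E/P), site 28 (M/F), site 37 (D/C), site 39 (G/F).
p = 10/40 = 0.250000.
d = −ln(1 − 0.250000) = −ln(0.750000) = 0.2877.

0.2877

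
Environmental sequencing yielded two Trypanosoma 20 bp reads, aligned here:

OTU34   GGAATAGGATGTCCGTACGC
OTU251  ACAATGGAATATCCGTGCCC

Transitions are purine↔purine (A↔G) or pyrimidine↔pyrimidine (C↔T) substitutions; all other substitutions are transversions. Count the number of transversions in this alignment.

2

Differing sites — 1:G/A (Ti); 2:G/C (Tv); 6:A/G (Ti); 8:G/A (Ti); 11:G/A (Ti); 17:A/G (Ti); 19:G/C (Tv).
Of the 7 differences, 5 transitions and 2 transversions, so the answer is 2.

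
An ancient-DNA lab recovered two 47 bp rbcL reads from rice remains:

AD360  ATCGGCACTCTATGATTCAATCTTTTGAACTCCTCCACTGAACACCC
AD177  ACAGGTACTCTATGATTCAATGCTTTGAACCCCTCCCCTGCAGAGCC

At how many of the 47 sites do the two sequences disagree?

10

Differing sites — 2:T/C; 3:C/A; 6:C/T; 22:C/G; 23:T/C; 31:T/C; 37:A/C; 41:A/C; 43:C/G; 45:C/G.
That gives 10 mismatches out of 47 aligned sites, so the Hamming distance is 10.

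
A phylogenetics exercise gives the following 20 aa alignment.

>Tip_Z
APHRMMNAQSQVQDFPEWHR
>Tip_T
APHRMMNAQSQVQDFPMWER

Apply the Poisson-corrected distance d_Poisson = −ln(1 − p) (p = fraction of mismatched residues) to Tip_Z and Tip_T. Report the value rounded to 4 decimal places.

0.1054

Mismatches occur at site 17 (E/M), site 19 (H/E).
p = 2/20 = 0.100000.
d = −ln(1 − 0.100000) = −ln(0.900000) = 0.1054.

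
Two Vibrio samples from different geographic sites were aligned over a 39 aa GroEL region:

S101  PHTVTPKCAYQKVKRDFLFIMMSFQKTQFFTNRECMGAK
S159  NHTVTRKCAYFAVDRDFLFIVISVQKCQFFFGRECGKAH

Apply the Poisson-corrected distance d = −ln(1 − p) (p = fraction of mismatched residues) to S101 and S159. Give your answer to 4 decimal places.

0.4447

Mismatches occur at site 1 (P↔N), site 6 (P↔R), site 11 (Q↔F), site 12 (K↔A), site 14 (K↔D), site 21 (M↔V), site 22 (M↔I), site 24 (F↔V), site 27 (T↔C), site 31 (T↔F), site 32 (N↔G), site 36 (M↔G), site 37 (G↔K), site 39 (K↔H).
p = 14/39 = 0.358974.
d = −ln(1 − 0.358974) = −ln(0.641026) = 0.4447.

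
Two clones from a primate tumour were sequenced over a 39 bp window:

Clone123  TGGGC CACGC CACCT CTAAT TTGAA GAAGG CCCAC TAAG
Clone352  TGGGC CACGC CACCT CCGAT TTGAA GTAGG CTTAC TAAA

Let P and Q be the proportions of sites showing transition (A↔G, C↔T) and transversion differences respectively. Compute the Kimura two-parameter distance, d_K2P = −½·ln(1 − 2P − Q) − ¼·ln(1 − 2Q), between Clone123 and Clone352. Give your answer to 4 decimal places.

Differing sites — 17:T/C (Ti); 18:A/G (Ti); 27:A/T (Tv); 32:C/T (Ti); 33:C/T (Ti); 39:G/A (Ti).
Of the 6 differences, 5 transitions and 1 transversion over 39 sites: P = 5/39 = 0.128205, Q = 1/39 = 0.025641.
d = −0.5·ln(0.717949) − 0.25·ln(0.948718) = −0.5·(-0.331357) − 0.25·(-0.052644) = 0.1788.

0.1788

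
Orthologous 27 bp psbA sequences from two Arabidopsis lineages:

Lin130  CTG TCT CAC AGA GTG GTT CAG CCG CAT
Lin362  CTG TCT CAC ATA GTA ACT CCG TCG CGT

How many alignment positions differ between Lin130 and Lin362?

7

Mismatches occur at site 11 (G/T), site 15 (G/A), site 16 (G/A), site 17 (T/C), site 20 (A/C), site 22 (C/T), site 26 (A/G).
That gives 7 mismatches out of 27 aligned sites, so the Hamming distance is 7.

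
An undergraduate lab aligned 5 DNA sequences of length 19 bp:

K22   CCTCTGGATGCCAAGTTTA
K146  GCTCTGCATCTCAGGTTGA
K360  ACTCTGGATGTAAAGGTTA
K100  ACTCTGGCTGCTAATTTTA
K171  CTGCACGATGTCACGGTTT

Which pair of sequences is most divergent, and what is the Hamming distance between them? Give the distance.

12

Pairwise Hamming distances:
  K22 vs K146: 6
  K22 vs K360: 4
  K22 vs K100: 4
  K22 vs K171: 8
  K146 vs K360: 7
  K146 vs K100: 9
  K146 vs K171: 11
  K360 vs K100: 5
  K360 vs K171: 8
  K100 vs K171: 12
The largest is 12, between K100 and K171.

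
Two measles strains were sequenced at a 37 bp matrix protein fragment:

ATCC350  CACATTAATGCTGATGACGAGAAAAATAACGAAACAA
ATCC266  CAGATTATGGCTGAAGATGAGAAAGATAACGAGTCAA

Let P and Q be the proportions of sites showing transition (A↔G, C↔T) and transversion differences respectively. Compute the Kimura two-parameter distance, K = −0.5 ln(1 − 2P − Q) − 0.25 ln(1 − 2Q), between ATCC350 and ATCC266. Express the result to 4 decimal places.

Differing sites — 3:C/G (Tv); 8:A/T (Tv); 9:T/G (Tv); 15:T/A (Tv); 18:C/T (Ti); 25:A/G (Ti); 33:A/G (Ti); 34:A/T (Tv).
Of the 8 differences, 3 transitions and 5 transversions over 37 sites: P = 3/37 = 0.081081, Q = 5/37 = 0.135135.
d = −0.5·ln(0.702703) − 0.25·ln(0.729730) = −0.5·(-0.352821) − 0.25·(-0.315081) = 0.2552.

0.2552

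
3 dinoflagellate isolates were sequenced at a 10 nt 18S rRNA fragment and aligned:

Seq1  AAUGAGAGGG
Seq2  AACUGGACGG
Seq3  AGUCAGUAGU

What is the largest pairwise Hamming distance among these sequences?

7

Pairwise Hamming distances:
  Seq1 vs Seq2: 4
  Seq1 vs Seq3: 5
  Seq2 vs Seq3: 7
The largest is 7, between Seq2 and Seq3.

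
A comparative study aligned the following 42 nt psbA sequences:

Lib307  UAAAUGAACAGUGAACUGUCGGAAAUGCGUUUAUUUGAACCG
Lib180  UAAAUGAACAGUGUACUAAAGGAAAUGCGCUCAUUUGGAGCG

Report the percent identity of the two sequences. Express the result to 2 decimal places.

80.95%

The sequences differ at positions 14 (A/U), 18 (G/A), 19 (U/A), 20 (C/A), 30 (U/C), 32 (U/C), 38 (A/G), 40 (C/G).
34 of the 42 sites match, so the percent identity is 34/42 × 100 = 80.95%.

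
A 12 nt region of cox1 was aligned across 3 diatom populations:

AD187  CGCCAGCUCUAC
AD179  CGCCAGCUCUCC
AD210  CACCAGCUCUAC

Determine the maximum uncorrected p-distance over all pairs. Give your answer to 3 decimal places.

0.167

Pairwise Hamming distances:
  AD187 vs AD179: 1
  AD187 vs AD210: 1
  AD179 vs AD210: 2
The largest is 2 mismatches, between AD179 and AD210; p = 2/12 = 0.167.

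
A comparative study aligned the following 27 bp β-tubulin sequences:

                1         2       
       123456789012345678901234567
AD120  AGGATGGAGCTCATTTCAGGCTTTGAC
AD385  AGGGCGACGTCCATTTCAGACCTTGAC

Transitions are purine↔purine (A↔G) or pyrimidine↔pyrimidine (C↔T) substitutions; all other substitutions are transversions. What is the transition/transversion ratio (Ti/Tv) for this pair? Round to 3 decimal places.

Differing sites — 4:A/G (Ti); 5:T/C (Ti); 7:G/A (Ti); 8:A/C (Tv); 10:C/T (Ti); 11:T/C (Ti); 20:G/A (Ti); 22:T/C (Ti).
Of the 8 differences, 7 transitions and 1 transversion, so Ti/Tv = 7/1 = 7.000.

7.000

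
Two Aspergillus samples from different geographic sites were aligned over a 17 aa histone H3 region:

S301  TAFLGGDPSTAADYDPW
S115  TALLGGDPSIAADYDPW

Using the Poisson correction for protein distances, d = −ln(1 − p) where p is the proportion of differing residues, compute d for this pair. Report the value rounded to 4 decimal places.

0.1252

The sequences differ at positions 3 (F/L), 10 (T/I).
p = 2/17 = 0.117647.
d = −ln(1 − 0.117647) = −ln(0.882353) = 0.1252.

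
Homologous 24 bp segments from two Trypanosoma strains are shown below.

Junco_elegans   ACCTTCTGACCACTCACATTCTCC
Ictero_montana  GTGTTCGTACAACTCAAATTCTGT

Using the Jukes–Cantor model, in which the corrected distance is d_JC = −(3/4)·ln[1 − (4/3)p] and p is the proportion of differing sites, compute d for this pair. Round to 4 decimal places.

0.5199

The sequences differ at positions 1 (A/G), 2 (C/T), 3 (C/G), 7 (T/G), 8 (G/T), 11 (C/A), 17 (C/A), 23 (C/G), 24 (C/T).
p = 9/24 = 0.375000.
d = −0.75 · ln(1 − (4/3)·0.375000) = −0.75 · ln(0.500000) = −0.75 · (-0.693147) = 0.5199.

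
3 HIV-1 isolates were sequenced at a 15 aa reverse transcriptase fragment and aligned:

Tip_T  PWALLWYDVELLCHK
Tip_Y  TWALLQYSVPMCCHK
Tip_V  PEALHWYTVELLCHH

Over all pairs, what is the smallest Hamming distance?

Pairwise Hamming distances:
  Tip_T vs Tip_Y: 6
  Tip_T vs Tip_V: 4
  Tip_Y vs Tip_V: 9
The smallest is 4, between Tip_T and Tip_V.

4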